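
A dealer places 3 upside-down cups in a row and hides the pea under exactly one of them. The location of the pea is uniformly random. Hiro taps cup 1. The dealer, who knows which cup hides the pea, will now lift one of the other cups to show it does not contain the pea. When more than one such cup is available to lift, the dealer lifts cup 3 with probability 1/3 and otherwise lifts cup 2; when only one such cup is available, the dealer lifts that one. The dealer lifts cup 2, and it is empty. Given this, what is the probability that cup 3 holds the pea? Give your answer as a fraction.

Apply Bayes' rule, conditioning on where the pea actually is.
If it is under cup 1 (prior 1/3): cup 3 is available but not opened, probability 2/3; weight (1/3)·(2/3) = 2/9.
If it is under cup 2 (prior 1/3): the dealer opened cup 2, so this case is ruled out; weight (1/3)·0 = 0.
If it is under cup 3 (prior 1/3): only cup 2 is available, probability 1; weight (1/3)·1 = 1/3.
The weights sum to 5/9.
So P(the pea under cup 3 | the dealer opened cup 2) = (1/3) / (5/9) = 3/5.

3/5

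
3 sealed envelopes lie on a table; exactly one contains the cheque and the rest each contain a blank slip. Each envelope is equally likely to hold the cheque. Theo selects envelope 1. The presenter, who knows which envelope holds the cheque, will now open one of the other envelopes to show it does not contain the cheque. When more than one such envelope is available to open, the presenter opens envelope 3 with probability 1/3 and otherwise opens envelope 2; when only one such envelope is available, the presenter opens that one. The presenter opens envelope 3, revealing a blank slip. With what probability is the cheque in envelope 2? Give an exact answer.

3/4

Condition on the true location of the cheque.
If it is in envelope 1 (prior 1/3): envelope 3 is available, opened with probability 1/3; weight (1/3)·(1/3) = 1/9.
If it is in envelope 2 (prior 1/3): only envelope 3 is available, probability 1; weight (1/3)·1 = 1/3.
If it is in envelope 3 (prior 1/3): the presenter opened envelope 3, so this case is ruled out; weight (1/3)·0 = 0.
The weights sum to 4/9.
So P(the cheque in envelope 2 | the presenter opened envelope 3) = (1/3) / (4/9) = 3/4.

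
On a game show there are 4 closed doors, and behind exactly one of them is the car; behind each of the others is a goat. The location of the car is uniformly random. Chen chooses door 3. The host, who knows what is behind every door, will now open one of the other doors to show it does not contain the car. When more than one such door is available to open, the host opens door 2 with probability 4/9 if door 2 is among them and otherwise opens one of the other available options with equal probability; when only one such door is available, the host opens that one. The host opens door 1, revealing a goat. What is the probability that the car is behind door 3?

5/24

Apply Bayes' rule, conditioning on where the car actually is.
If it is behind door 1 (prior 1/4): the host opened door 1, so this case is ruled out; weight (1/4)·0 = 0.
If it is behind door 2 (prior 1/4): door 2 holds the prize so is unavailable; the host chooses uniformly among the 2 others, probability 1/2; weight (1/4)·(1/2) = 1/8.
If it is behind door 3 (prior 1/4): door 2 is available but not opened; door 1 gets probability (1 − 4/9)/2 = 5/18; weight (1/4)·(5/18) = 5/72.
If it is behind door 4 (prior 1/4): door 2 is available but not opened, probability 5/9; weight (1/4)·(5/9) = 5/36.
The weights sum to 1/3.
So P(the car behind door 3 | the host opened door 1) = (5/72) / (1/3) = 5/24.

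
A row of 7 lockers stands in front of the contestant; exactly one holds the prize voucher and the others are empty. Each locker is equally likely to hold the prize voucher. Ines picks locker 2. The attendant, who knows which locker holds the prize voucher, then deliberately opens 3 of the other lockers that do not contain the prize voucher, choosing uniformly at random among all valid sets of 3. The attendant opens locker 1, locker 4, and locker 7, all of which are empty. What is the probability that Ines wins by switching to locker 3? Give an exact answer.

Consider each possible location of the prize voucher in turn.
If it is in any of lockers 1, 4, and 7 (prior 1/7 each): that locker was opened and seen not to hold the prize — ruled out; weight (1/7)·0 = 0 each.
If it is in locker 2 (prior 1/7): the attendant has 20 equally likely choices, so probability 1/20; weight (1/7)·(1/20) = 1/140.
If it is in any of lockers 3, 5, and 6 (prior 1/7 each): the attendant has 10 equally likely choices, so probability 1/10; weight (1/7)·(1/10) = 1/70 each.
The weights sum to 1/20.
So P(the prize voucher in locker 3 | the attendant opened locker 1, locker 4, and locker 7) = (1/70) / (1/20) = 2/7.

2/7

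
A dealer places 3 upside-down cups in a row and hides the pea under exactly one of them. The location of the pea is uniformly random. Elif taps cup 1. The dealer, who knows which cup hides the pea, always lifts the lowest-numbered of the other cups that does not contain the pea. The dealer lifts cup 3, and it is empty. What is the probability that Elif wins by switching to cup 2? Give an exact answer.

Consider each possible location of the pea in turn.
If it is under cup 1 (prior 1/3): the dealer would have opened cup 2 instead, probability 0; weight (1/3)·0 = 0.
If it is under cup 2 (prior 1/3): cup 3 is the lowest-numbered option available, probability 1; weight (1/3)·1 = 1/3.
If it is under cup 3 (prior 1/3): the dealer opened cup 3, so this case is ruled out; weight (1/3)·0 = 0.
The weights sum to 1/3.
So P(the pea under cup 2 | the dealer opened cup 3) = (1/3) / (1/3) = 1.

1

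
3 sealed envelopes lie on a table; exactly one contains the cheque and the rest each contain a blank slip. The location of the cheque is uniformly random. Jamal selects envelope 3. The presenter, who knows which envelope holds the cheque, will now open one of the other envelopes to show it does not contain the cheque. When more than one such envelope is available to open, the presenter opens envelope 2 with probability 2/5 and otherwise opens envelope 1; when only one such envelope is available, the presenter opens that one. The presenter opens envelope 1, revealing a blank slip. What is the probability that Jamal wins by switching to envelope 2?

5/8

Apply Bayes' rule, conditioning on where the cheque actually is.
If it is in envelope 1 (prior 1/3): the presenter opened envelope 1, so this case is ruled out; weight (1/3)·0 = 0.
If it is in envelope 2 (prior 1/3): only envelope 1 is available, probability 1; weight (1/3)·1 = 1/3.
If it is in envelope 3 (prior 1/3): envelope 2 is available but not opened, probability 3/5; weight (1/3)·(3/5) = 1/5.
The weights sum to 8/15.
So P(the cheque in envelope 2 | the presenter opened envelope 1) = (1/3) / (8/15) = 5/8.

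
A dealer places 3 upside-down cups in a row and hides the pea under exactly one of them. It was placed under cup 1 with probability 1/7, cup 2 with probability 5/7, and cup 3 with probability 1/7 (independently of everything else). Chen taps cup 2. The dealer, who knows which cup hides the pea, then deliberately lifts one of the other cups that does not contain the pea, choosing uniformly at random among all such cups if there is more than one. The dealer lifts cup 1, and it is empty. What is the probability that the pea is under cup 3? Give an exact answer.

Apply Bayes' rule, conditioning on where the pea actually is.
If it is under cup 1 (prior 1/7): the dealer opened cup 1, so this case is ruled out; weight (1/7)·0 = 0.
If it is under cup 2 (prior 5/7): the dealer has 2 equally likely choices, so probability 1/2; weight (5/7)·(1/2) = 5/14.
If it is under cup 3 (prior 1/7): the dealer has no choice, probability 1; weight (1/7)·1 = 1/7.
The weights sum to 1/2.
So P(the pea under cup 3 | the dealer opened cup 1) = (1/7) / (1/2) = 2/7.

2/7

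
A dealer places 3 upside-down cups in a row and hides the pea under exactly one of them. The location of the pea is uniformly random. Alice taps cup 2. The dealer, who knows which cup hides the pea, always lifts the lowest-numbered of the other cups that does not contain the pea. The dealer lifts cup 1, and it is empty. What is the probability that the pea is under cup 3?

1/2

Condition on the true location of the pea.
If it is under cup 1 (prior 1/3): the dealer opened cup 1, so this case is ruled out; weight (1/3)·0 = 0.
If it is under either of cups 2 and 3 (prior 1/3 each): cup 1 is the lowest-numbered option available, probability 1; weight (1/3)·1 = 1/3 each.
The weights sum to 2/3.
So P(the pea under cup 3 | the dealer opened cup 1) = (1/3) / (2/3) = 1/2.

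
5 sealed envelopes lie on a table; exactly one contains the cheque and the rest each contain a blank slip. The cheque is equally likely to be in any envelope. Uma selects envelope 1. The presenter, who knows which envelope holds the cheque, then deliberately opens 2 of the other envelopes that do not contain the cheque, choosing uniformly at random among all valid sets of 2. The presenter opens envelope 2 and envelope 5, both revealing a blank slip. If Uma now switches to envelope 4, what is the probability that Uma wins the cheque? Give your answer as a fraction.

Consider each possible location of the cheque in turn.
If it is in envelope 1 (prior 1/5): the presenter has 6 equally likely choices, so probability 1/6; weight (1/5)·(1/6) = 1/30.
If it is in either of envelopes 2 and 5 (prior 1/5 each): that envelope was opened and seen not to hold the prize — ruled out; weight (1/5)·0 = 0 each.
If it is in either of envelopes 3 and 4 (prior 1/5 each): the presenter has 3 equally likely choices, so probability 1/3; weight (1/5)·(1/3) = 1/15 each.
The weights sum to 1/6.
So P(the cheque in envelope 4 | the presenter opened envelope 2 and envelope 5) = (1/15) / (1/6) = 2/5.

2/5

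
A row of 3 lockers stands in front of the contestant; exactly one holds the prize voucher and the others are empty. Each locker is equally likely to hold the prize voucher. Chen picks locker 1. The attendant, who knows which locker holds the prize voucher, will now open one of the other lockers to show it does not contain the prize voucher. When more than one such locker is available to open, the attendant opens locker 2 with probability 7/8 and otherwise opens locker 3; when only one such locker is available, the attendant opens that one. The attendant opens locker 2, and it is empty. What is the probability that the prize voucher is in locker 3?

Condition on the true location of the prize voucher.
If it is in locker 1 (prior 1/3): locker 2 is available, opened with probability 7/8; weight (1/3)·(7/8) = 7/24.
If it is in locker 2 (prior 1/3): the attendant opened locker 2, so this case is ruled out; weight (1/3)·0 = 0.
If it is in locker 3 (prior 1/3): only locker 2 is available, probability 1; weight (1/3)·1 = 1/3.
The weights sum to 5/8.
So P(the prize voucher in locker 3 | the attendant opened locker 2) = (1/3) / (5/8) = 8/15.

8/15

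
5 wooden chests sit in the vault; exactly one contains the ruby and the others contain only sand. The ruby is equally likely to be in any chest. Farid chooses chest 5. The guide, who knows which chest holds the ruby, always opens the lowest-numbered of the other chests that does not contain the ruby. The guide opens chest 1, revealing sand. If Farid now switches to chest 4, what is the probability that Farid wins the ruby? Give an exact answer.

Consider each possible location of the ruby in turn.
If it is in chest 1 (prior 1/5): the guide opened chest 1, so this case is ruled out; weight (1/5)·0 = 0.
If it is in any of chests 2, 3, 4, and 5 (prior 1/5 each): chest 1 is the lowest-numbered option available, probability 1; weight (1/5)·1 = 1/5 each.
The weights sum to 4/5.
So P(the ruby in chest 4 | the guide opened chest 1) = (1/5) / (4/5) = 1/4.

1/4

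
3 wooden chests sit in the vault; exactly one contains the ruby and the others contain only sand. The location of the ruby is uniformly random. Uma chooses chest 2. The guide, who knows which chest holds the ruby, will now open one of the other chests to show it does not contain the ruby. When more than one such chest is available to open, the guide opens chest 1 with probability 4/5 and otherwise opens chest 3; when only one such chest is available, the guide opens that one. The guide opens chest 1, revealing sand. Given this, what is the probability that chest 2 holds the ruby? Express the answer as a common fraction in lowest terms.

4/9

Consider each possible location of the ruby in turn.
If it is in chest 1 (prior 1/3): the guide opened chest 1, so this case is ruled out; weight (1/3)·0 = 0.
If it is in chest 2 (prior 1/3): chest 1 is available, opened with probability 4/5; weight (1/3)·(4/5) = 4/15.
If it is in chest 3 (prior 1/3): only chest 1 is available, probability 1; weight (1/3)·1 = 1/3.
The weights sum to 3/5.
So P(the ruby in chest 2 | the guide opened chest 1) = (4/15) / (3/5) = 4/9.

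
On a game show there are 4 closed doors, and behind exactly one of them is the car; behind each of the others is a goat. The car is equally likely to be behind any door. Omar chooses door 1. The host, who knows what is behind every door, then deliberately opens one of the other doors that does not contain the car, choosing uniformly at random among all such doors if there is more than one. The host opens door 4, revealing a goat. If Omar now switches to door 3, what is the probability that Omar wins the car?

3/8

Condition on the true location of the car.
If it is behind door 1 (prior 1/4): the host has 3 equally likely choices, so probability 1/3; weight (1/4)·(1/3) = 1/12.
If it is behind either of doors 2 and 3 (prior 1/4 each): the host has 2 equally likely choices, so probability 1/2; weight (1/4)·(1/2) = 1/8 each.
If it is behind door 4 (prior 1/4): the host opened door 4, so this case is ruled out; weight (1/4)·0 = 0.
The weights sum to 1/3.
So P(the car behind door 3 | the host opened door 4) = (1/8) / (1/3) = 3/8.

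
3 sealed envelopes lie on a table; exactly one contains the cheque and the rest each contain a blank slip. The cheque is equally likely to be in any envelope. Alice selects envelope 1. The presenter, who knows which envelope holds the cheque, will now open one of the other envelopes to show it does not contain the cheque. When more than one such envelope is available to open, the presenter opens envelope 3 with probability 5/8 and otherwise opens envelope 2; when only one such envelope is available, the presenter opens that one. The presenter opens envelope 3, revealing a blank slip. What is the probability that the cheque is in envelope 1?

5/13

Condition on the true location of the cheque.
If it is in envelope 1 (prior 1/3): envelope 3 is available, opened with probability 5/8; weight (1/3)·(5/8) = 5/24.
If it is in envelope 2 (prior 1/3): only envelope 3 is available, probability 1; weight (1/3)·1 = 1/3.
If it is in envelope 3 (prior 1/3): the presenter opened envelope 3, so this case is ruled out; weight (1/3)·0 = 0.
The weights sum to 13/24.
So P(the cheque in envelope 1 | the presenter opened envelope 3) = (5/24) / (13/24) = 5/13.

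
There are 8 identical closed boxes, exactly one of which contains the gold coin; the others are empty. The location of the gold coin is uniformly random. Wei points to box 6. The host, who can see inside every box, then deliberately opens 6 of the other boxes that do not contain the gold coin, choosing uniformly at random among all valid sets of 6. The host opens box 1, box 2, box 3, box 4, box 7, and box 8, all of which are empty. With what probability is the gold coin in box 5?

Apply Bayes' rule, conditioning on where the gold coin actually is.
If it is in any of boxes 1, 2, 3, 4, 7, and 8 (prior 1/8 each): that box was opened and seen not to hold the prize — ruled out; weight (1/8)·0 = 0 each.
If it is in box 5 (prior 1/8): the host has no choice, probability 1; weight (1/8)·1 = 1/8.
If it is in box 6 (prior 1/8): the host has 7 equally likely choices, so probability 1/7; weight (1/8)·(1/7) = 1/56.
The weights sum to 1/7.
So P(the gold coin in box 5 | the host opened box 1, box 2, box 3, box 4, box 7, and box 8) = (1/8) / (1/7) = 7/8.

7/8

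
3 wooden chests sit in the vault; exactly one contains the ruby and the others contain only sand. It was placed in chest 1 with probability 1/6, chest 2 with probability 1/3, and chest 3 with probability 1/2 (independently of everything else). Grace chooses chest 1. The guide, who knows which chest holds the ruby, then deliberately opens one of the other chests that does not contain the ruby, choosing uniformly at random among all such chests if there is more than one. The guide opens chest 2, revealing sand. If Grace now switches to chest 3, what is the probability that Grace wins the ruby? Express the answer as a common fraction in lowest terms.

Condition on the true location of the ruby.
If it is in chest 1 (prior 1/6): the guide has 2 equally likely choices, so probability 1/2; weight (1/6)·(1/2) = 1/12.
If it is in chest 2 (prior 1/3): the guide opened chest 2, so this case is ruled out; weight (1/3)·0 = 0.
If it is in chest 3 (prior 1/2): the guide has no choice, probability 1; weight (1/2)·1 = 1/2.
The weights sum to 7/12.
So P(the ruby in chest 3 | the guide opened chest 2) = (1/2) / (7/12) = 6/7.

6/7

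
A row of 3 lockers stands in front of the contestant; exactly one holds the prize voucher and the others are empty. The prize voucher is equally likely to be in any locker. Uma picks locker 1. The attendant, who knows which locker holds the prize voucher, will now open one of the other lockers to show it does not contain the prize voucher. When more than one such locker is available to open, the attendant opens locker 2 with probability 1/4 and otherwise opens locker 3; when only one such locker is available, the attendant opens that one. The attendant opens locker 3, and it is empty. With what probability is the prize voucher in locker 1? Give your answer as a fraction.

3/7

Consider each possible location of the prize voucher in turn.
If it is in locker 1 (prior 1/3): locker 2 is available but not opened, probability 3/4; weight (1/3)·(3/4) = 1/4.
If it is in locker 2 (prior 1/3): only locker 3 is available, probability 1; weight (1/3)·1 = 1/3.
If it is in locker 3 (prior 1/3): the attendant opened locker 3, so this case is ruled out; weight (1/3)·0 = 0.
The weights sum to 7/12.
So P(the prize voucher in locker 1 | the attendant opened locker 3) = (1/4) / (7/12) = 3/7.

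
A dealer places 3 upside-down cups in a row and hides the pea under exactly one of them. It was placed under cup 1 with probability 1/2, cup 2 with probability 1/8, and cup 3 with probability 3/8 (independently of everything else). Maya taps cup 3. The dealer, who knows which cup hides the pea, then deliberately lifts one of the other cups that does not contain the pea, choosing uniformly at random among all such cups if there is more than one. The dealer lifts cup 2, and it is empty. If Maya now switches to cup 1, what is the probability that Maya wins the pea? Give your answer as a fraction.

8/11

Consider each possible location of the pea in turn.
If it is under cup 1 (prior 1/2): the dealer has no choice, probability 1; weight (1/2)·1 = 1/2.
If it is under cup 2 (prior 1/8): the dealer opened cup 2, so this case is ruled out; weight (1/8)·0 = 0.
If it is under cup 3 (prior 3/8): the dealer has 2 equally likely choices, so probability 1/2; weight (3/8)·(1/2) = 3/16.
The weights sum to 11/16.
So P(the pea under cup 1 | the dealer opened cup 2) = (1/2) / (11/16) = 8/11.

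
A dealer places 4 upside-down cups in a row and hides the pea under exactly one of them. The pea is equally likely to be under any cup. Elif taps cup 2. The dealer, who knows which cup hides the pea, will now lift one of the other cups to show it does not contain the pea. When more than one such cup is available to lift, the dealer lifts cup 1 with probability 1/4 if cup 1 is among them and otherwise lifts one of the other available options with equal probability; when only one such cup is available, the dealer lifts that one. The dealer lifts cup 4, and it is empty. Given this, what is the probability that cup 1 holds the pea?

4/13

Consider each possible location of the pea in turn.
If it is under cup 1 (prior 1/4): cup 1 holds the prize so is unavailable; the dealer chooses uniformly among the 2 others, probability 1/2; weight (1/4)·(1/2) = 1/8.
If it is under cup 2 (prior 1/4): cup 1 is available but not opened; cup 4 gets probability (1 − 1/4)/2 = 3/8; weight (1/4)·(3/8) = 3/32.
If it is under cup 3 (prior 1/4): cup 1 is available but not opened, probability 3/4; weight (1/4)·(3/4) = 3/16.
If it is under cup 4 (prior 1/4): the dealer opened cup 4, so this case is ruled out; weight (1/4)·0 = 0.
The weights sum to 13/32.
So P(the pea under cup 1 | the dealer opened cup 4) = (1/8) / (13/32) = 4/13.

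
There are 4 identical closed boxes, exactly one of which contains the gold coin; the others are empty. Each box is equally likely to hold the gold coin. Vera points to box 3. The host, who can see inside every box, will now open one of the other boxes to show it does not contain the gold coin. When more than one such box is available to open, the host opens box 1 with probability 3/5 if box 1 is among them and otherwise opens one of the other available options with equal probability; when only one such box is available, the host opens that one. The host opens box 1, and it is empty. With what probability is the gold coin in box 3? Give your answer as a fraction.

1/3

Consider each possible location of the gold coin in turn.
If it is in box 1 (prior 1/4): the host opened box 1, so this case is ruled out; weight (1/4)·0 = 0.
If it is in any of boxes 2, 3, and 4 (prior 1/4 each): box 1 is available, opened with probability 3/5; weight (1/4)·(3/5) = 3/20 each.
The weights sum to 9/20.
So P(the gold coin in box 3 | the host opened box 1) = (3/20) / (9/20) = 1/3.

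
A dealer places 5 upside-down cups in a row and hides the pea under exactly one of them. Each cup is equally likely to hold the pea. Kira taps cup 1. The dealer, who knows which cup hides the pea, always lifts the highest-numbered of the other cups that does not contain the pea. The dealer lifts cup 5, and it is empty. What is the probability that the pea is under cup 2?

Consider each possible location of the pea in turn.
If it is under any of cups 1, 2, 3, and 4 (prior 1/5 each): cup 5 is the highest-numbered option available, probability 1; weight (1/5)·1 = 1/5 each.
If it is under cup 5 (prior 1/5): the dealer opened cup 5, so this case is ruled out; weight (1/5)·0 = 0.
The weights sum to 4/5.
So P(the pea under cup 2 | the dealer opened cup 5) = (1/5) / (4/5) = 1/4.

1/4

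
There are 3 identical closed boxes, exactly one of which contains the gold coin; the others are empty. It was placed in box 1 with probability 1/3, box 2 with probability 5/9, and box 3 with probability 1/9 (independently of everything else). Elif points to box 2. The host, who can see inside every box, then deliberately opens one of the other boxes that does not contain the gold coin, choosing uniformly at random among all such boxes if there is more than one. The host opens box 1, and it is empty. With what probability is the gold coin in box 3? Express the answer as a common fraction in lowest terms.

2/7

Condition on the true location of the gold coin.
If it is in box 1 (prior 1/3): the host opened box 1, so this case is ruled out; weight (1/3)·0 = 0.
If it is in box 2 (prior 5/9): the host has 2 equally likely choices, so probability 1/2; weight (5/9)·(1/2) = 5/18.
If it is in box 3 (prior 1/9): the host has no choice, probability 1; weight (1/9)·1 = 1/9.
The weights sum to 7/18.
So P(the gold coin in box 3 | the host opened box 1) = (1/9) / (7/18) = 2/7.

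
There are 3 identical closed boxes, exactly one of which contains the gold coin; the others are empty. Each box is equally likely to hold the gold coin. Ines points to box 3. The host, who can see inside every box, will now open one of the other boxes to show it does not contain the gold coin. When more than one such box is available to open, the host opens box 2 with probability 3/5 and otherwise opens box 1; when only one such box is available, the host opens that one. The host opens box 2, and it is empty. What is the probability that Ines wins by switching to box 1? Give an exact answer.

Apply Bayes' rule, conditioning on where the gold coin actually is.
If it is in box 1 (prior 1/3): only box 2 is available, probability 1; weight (1/3)·1 = 1/3.
If it is in box 2 (prior 1/3): the host opened box 2, so this case is ruled out; weight (1/3)·0 = 0.
If it is in box 3 (prior 1/3): box 2 is available, opened with probability 3/5; weight (1/3)·(3/5) = 1/5.
The weights sum to 8/15.
So P(the gold coin in box 1 | the host opened box 2) = (1/3) / (8/15) = 5/8.

5/8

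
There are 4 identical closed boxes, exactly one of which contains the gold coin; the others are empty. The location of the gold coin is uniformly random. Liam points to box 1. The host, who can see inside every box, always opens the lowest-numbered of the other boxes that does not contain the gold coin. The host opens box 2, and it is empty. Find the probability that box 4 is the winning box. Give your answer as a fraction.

Consider each possible location of the gold coin in turn.
If it is in any of boxes 1, 3, and 4 (prior 1/4 each): box 2 is the lowest-numbered option available, probability 1; weight (1/4)·1 = 1/4 each.
If it is in box 2 (prior 1/4): the host opened box 2, so this case is ruled out; weight (1/4)·0 = 0.
The weights sum to 3/4.
So P(the gold coin in box 4 | the host opened box 2) = (1/4) / (3/4) = 1/3.

1/3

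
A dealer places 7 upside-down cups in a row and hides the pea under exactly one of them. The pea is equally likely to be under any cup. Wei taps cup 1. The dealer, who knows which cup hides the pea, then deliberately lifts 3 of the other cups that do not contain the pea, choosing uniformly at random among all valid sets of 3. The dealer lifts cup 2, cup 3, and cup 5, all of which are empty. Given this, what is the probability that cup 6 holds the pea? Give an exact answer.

2/7

Condition on the true location of the pea.
If it is under cup 1 (prior 1/7): the dealer has 20 equally likely choices, so probability 1/20; weight (1/7)·(1/20) = 1/140.
If it is under any of cups 2, 3, and 5 (prior 1/7 each): that cup was opened and seen not to hold the prize — ruled out; weight (1/7)·0 = 0 each.
If it is under any of cups 4, 6, and 7 (prior 1/7 each): the dealer has 10 equally likely choices, so probability 1/10; weight (1/7)·(1/10) = 1/70 each.
The weights sum to 1/20.
So P(the pea under cup 6 | the dealer opened cup 2, cup 3, and cup 5) = (1/70) / (1/20) = 2/7.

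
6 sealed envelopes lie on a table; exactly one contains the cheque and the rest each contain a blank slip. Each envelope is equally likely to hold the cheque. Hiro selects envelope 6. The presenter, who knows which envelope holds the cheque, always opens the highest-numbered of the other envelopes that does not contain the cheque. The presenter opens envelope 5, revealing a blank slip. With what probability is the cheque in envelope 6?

Condition on the true location of the cheque.
If it is in any of envelopes 1, 2, 3, 4, and 6 (prior 1/6 each): envelope 5 is the highest-numbered option available, probability 1; weight (1/6)·1 = 1/6 each.
If it is in envelope 5 (prior 1/6): the presenter opened envelope 5, so this case is ruled out; weight (1/6)·0 = 0.
The weights sum to 5/6.
So P(the cheque in envelope 6 | the presenter opened envelope 5) = (1/6) / (5/6) = 1/5.

1/5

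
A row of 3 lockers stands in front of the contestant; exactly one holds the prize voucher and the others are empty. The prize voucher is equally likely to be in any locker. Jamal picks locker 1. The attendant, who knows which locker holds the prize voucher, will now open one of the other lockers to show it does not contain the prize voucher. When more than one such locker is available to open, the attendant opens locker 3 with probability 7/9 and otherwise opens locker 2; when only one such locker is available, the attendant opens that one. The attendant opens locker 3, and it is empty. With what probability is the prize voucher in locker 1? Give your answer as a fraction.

Apply Bayes' rule, conditioning on where the prize voucher actually is.
If it is in locker 1 (prior 1/3): locker 3 is available, opened with probability 7/9; weight (1/3)·(7/9) = 7/27.
If it is in locker 2 (prior 1/3): only locker 3 is available, probability 1; weight (1/3)·1 = 1/3.
If it is in locker 3 (prior 1/3): the attendant opened locker 3, so this case is ruled out; weight (1/3)·0 = 0.
The weights sum to 16/27.
So P(the prize voucher in locker 1 | the attendant opened locker 3) = (7/27) / (16/27) = 7/16.

7/16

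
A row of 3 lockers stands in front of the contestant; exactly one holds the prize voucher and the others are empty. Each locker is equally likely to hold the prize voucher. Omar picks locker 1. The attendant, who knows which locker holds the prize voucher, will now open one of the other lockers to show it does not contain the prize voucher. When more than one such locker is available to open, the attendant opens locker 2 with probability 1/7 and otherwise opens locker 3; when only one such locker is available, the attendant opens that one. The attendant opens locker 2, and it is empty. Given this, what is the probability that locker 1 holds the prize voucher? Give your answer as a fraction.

1/8

Condition on the true location of the prize voucher.
If it is in locker 1 (prior 1/3): locker 2 is available, opened with probability 1/7; weight (1/3)·(1/7) = 1/21.
If it is in locker 2 (prior 1/3): the attendant opened locker 2, so this case is ruled out; weight (1/3)·0 = 0.
If it is in locker 3 (prior 1/3): only locker 2 is available, probability 1; weight (1/3)·1 = 1/3.
The weights sum to 8/21.
So P(the prize voucher in locker 1 | the attendant opened locker 2) = (1/21) / (8/21) = 1/8.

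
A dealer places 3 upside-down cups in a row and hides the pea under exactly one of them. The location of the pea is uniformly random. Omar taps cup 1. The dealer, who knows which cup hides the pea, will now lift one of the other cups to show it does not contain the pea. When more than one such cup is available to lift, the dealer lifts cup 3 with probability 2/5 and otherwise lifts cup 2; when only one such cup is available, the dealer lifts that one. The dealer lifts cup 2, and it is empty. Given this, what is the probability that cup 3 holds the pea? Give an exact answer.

5/8

Condition on the true location of the pea.
If it is under cup 1 (prior 1/3): cup 3 is available but not opened, probability 3/5; weight (1/3)·(3/5) = 1/5.
If it is under cup 2 (prior 1/3): the dealer opened cup 2, so this case is ruled out; weight (1/3)·0 = 0.
If it is under cup 3 (prior 1/3): only cup 2 is available, probability 1; weight (1/3)·1 = 1/3.
The weights sum to 8/15.
So P(the pea under cup 3 | the dealer opened cup 2) = (1/3) / (8/15) = 5/8.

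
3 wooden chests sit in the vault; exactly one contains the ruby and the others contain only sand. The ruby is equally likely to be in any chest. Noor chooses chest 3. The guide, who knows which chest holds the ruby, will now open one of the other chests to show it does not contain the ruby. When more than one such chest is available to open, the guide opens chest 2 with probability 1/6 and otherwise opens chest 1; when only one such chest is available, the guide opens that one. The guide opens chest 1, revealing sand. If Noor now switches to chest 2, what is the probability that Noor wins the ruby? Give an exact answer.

Apply Bayes' rule, conditioning on where the ruby actually is.
If it is in chest 1 (prior 1/3): the guide opened chest 1, so this case is ruled out; weight (1/3)·0 = 0.
If it is in chest 2 (prior 1/3): only chest 1 is available, probability 1; weight (1/3)·1 = 1/3.
If it is in chest 3 (prior 1/3): chest 2 is available but not opened, probability 5/6; weight (1/3)·(5/6) = 5/18.
The weights sum to 11/18.
So P(the ruby in chest 2 | the guide opened chest 1) = (1/3) / (11/18) = 6/11.

6/11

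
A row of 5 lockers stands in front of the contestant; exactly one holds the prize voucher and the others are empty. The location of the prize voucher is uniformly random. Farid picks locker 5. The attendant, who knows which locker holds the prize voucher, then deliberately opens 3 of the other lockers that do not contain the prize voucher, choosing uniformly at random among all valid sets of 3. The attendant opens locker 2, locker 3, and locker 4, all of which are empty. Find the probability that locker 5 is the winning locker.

Apply Bayes' rule, conditioning on where the prize voucher actually is.
If it is in locker 1 (prior 1/5): the attendant has no choice, probability 1; weight (1/5)·1 = 1/5.
If it is in any of lockers 2, 3, and 4 (prior 1/5 each): that locker was opened and seen not to hold the prize — ruled out; weight (1/5)·0 = 0 each.
If it is in locker 5 (prior 1/5): the attendant has 4 equally likely choices, so probability 1/4; weight (1/5)·(1/4) = 1/20.
The weights sum to 1/4.
So P(the prize voucher in locker 5 | the attendant opened locker 2, locker 3, and locker 4) = (1/20) / (1/4) = 1/5.

1/5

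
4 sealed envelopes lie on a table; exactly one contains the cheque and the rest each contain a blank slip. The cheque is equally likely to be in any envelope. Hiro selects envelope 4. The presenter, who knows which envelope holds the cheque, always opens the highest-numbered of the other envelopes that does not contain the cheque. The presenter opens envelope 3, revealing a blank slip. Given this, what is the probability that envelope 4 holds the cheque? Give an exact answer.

1/3

Consider each possible location of the cheque in turn.
If it is in any of envelopes 1, 2, and 4 (prior 1/4 each): envelope 3 is the highest-numbered option available, probability 1; weight (1/4)·1 = 1/4 each.
If it is in envelope 3 (prior 1/4): the presenter opened envelope 3, so this case is ruled out; weight (1/4)·0 = 0.
The weights sum to 3/4.
So P(the cheque in envelope 4 | the presenter opened envelope 3) = (1/4) / (3/4) = 1/3.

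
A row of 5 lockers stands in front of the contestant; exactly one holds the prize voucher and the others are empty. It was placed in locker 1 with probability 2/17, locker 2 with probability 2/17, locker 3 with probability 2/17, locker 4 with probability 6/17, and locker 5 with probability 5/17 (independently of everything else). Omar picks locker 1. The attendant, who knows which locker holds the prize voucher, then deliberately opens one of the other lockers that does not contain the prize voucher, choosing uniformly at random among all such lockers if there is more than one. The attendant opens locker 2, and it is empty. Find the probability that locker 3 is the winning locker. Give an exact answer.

Apply Bayes' rule, conditioning on where the prize voucher actually is.
If it is in locker 1 (prior 2/17): the attendant has 4 equally likely choices, so probability 1/4; weight (2/17)·(1/4) = 1/34.
If it is in locker 2 (prior 2/17): the attendant opened locker 2, so this case is ruled out; weight (2/17)·0 = 0.
If it is in locker 3 (prior 2/17): the attendant has 3 equally likely choices, so probability 1/3; weight (2/17)·(1/3) = 2/51.
If it is in locker 4 (prior 6/17): the attendant has 3 equally likely choices, so probability 1/3; weight (6/17)·(1/3) = 2/17.
If it is in locker 5 (prior 5/17): the attendant has 3 equally likely choices, so probability 1/3; weight (5/17)·(1/3) = 5/51.
The weights sum to 29/102.
So P(the prize voucher in locker 3 | the attendant opened locker 2) = (2/51) / (29/102) = 4/29.

4/29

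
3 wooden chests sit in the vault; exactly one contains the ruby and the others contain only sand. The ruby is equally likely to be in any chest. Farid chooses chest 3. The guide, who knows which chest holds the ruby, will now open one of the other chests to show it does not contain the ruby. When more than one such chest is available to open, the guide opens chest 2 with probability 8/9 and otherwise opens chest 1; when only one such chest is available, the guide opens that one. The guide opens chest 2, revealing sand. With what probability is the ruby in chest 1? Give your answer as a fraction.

Consider each possible location of the ruby in turn.
If it is in chest 1 (prior 1/3): only chest 2 is available, probability 1; weight (1/3)·1 = 1/3.
If it is in chest 2 (prior 1/3): the guide opened chest 2, so this case is ruled out; weight (1/3)·0 = 0.
If it is in chest 3 (prior 1/3): chest 2 is available, opened with probability 8/9; weight (1/3)·(8/9) = 8/27.
The weights sum to 17/27.
So P(the ruby in chest 1 | the guide opened chest 2) = (1/3) / (17/27) = 9/17.

9/17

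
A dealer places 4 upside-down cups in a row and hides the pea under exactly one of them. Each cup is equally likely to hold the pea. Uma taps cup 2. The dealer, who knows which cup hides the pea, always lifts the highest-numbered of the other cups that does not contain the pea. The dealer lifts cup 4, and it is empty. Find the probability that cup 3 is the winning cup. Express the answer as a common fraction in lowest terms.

1/3

Condition on the true location of the pea.
If it is under any of cups 1, 2, and 3 (prior 1/4 each): cup 4 is the highest-numbered option available, probability 1; weight (1/4)·1 = 1/4 each.
If it is under cup 4 (prior 1/4): the dealer opened cup 4, so this case is ruled out; weight (1/4)·0 = 0.
The weights sum to 3/4.
So P(the pea under cup 3 | the dealer opened cup 4) = (1/4) / (3/4) = 1/3.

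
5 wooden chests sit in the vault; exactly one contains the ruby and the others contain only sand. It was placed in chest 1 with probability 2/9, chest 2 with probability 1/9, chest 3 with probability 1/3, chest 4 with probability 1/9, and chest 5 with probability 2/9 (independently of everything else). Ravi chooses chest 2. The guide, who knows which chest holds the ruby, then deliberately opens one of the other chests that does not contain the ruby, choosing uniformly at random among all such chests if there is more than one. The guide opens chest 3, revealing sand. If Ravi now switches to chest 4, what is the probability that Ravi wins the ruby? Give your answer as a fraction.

4/23

Apply Bayes' rule, conditioning on where the ruby actually is.
If it is in either of chests 1 and 5 (prior 2/9 each): the guide has 3 equally likely choices, so probability 1/3; weight (2/9)·(1/3) = 2/27 each.
If it is in chest 2 (prior 1/9): the guide has 4 equally likely choices, so probability 1/4; weight (1/9)·(1/4) = 1/36.
If it is in chest 3 (prior 1/3): the guide opened chest 3, so this case is ruled out; weight (1/3)·0 = 0.
If it is in chest 4 (prior 1/9): the guide has 3 equally likely choices, so probability 1/3; weight (1/9)·(1/3) = 1/27.
The weights sum to 23/108.
So P(the ruby in chest 4 | the guide opened chest 3) = (1/27) / (23/108) = 4/23.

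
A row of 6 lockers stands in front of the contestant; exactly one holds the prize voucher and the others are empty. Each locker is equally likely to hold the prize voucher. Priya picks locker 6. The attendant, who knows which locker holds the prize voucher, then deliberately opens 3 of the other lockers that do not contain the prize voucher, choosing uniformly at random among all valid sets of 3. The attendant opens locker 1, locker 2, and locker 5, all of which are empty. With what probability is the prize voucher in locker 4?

Consider each possible location of the prize voucher in turn.
If it is in any of lockers 1, 2, and 5 (prior 1/6 each): that locker was opened and seen not to hold the prize — ruled out; weight (1/6)·0 = 0 each.
If it is in either of lockers 3 and 4 (prior 1/6 each): the attendant has 4 equally likely choices, so probability 1/4; weight (1/6)·(1/4) = 1/24 each.
If it is in locker 6 (prior 1/6): the attendant has 10 equally likely choices, so probability 1/10; weight (1/6)·(1/10) = 1/60.
The weights sum to 1/10.
So P(the prize voucher in locker 4 | the attendant opened locker 1, locker 2, and locker 5) = (1/24) / (1/10) = 5/12.

5/12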